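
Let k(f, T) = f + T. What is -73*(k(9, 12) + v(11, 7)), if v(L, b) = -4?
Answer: -1241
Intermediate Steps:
k(f, T) = T + f
-73*(k(9, 12) + v(11, 7)) = -73*((12 + 9) - 4) = -73*(21 - 4) = -73*17 = -1241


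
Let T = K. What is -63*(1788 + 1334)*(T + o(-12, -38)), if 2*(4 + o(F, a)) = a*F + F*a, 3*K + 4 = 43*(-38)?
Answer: 18488484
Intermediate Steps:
K = -546 (K = -4/3 + (43*(-38))/3 = -4/3 + (1/3)*(-1634) = -4/3 - 1634/3 = -546)
o(F, a) = -4 + F*a (o(F, a) = -4 + (a*F + F*a)/2 = -4 + (F*a + F*a)/2 = -4 + (2*F*a)/2 = -4 + F*a)
T = -546
-63*(1788 + 1334)*(T + o(-12, -38)) = -63*(1788 + 1334)*(-546 + (-4 - 12*(-38))) = -196686*(-546 + (-4 + 456)) = -196686*(-546 + 452) = -196686*(-94) = -63*(-293468) = 18488484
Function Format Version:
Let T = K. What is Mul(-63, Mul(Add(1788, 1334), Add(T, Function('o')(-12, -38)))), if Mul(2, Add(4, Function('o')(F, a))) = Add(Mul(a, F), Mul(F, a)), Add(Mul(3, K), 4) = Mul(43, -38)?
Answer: 18488484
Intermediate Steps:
K = -546 (K = Add(Rational(-4, 3), Mul(Rational(1, 3), Mul(43, -38))) = Add(Rational(-4, 3), Mul(Rational(1, 3), -1634)) = Add(Rational(-4, 3), Rational(-1634, 3)) = -546)
Function('o')(F, a) = Add(-4, Mul(F, a)) (Function('o')(F, a) = Add(-4, Mul(Rational(1, 2), Add(Mul(a, F), Mul(F, a)))) = Add(-4, Mul(Rational(1, 2), Add(Mul(F, a), Mul(F, a)))) = Add(-4, Mul(Rational(1, 2), Mul(2, F, a))) = Add(-4, Mul(F, a)))
T = -546
Mul(-63, Mul(Add(1788, 1334), Add(T, Function('o')(-12, -38)))) = Mul(-63, Mul(Add(1788, 1334), Add(-546, Add(-4, Mul(-12, -38))))) = Mul(-63, Mul(3122, Add(-546, Add(-4, 456)))) = Mul(-63, Mul(3122, Add(-546, 452))) = Mul(-63, Mul(3122, -94)) = Mul(-63, -293468) = 18488484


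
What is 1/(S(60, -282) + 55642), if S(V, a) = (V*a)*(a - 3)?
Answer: 1/4877842 ≈ 2.0501e-7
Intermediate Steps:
S(V, a) = V*a*(-3 + a) (S(V, a) = (V*a)*(-3 + a) = V*a*(-3 + a))
1/(S(60, -282) + 55642) = 1/(60*(-282)*(-3 - 282) + 55642) = 1/(60*(-282)*(-285) + 55642) = 1/(4822200 + 55642) = 1/4877842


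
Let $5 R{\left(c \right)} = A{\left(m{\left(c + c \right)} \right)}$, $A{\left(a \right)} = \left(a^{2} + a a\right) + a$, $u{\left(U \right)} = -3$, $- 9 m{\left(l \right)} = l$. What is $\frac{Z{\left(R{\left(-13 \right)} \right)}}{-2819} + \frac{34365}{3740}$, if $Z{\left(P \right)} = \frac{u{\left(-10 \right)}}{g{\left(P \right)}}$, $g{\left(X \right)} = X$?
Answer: $\frac{15364819101}{1672129316} \approx 9.1888$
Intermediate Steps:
$m{\left(l \right)} = - \frac{l}{9}$
$A{\left(a \right)} = a + 2 a^{2}$ ($A{\left(a \right)} = \left(a^{2} + a^{2}\right) + a = 2 a^{2} + a = a + 2 a^{2}$)
$R{\left(c \right)} = - \frac{2 c \left(1 - \frac{4 c}{9}\right)}{45}$ ($R{\left(c \right)} = \frac{- \frac{c + c}{9} \left(1 + 2 \left(- \frac{c + c}{9}\right)\right)}{5} = \frac{- \frac{2 c}{9} \left(1 + 2 \left(- \frac{2 c}{9}\right)\right)}{5} = \frac{- \frac{2 c}{9} \left(1 - \frac{4 c}{9}\right)}{5} = \frac{\left(- \frac{2}{9}\right) c \left(1 - \frac{4 c}{9}\right)}{5} = - \frac{2 c \left(1 - \frac{4 c}{9}\right)}{45}$)
$Z{\left(P \right)} = - \frac{3}{P}$
$\frac{Z{\left(R{\left(-13 \right)} \right)}}{-2819} + \frac{34365}{3740} = \frac{\left(-3\right) \frac{1}{\frac{2}{405} \left(-13\right) \left(-9 + 4 \left(-13\right)\right)}}{-2819} + \frac{34365}{3740} = - \frac{3}{\frac{2}{405} \left(-13\right) \left(-9 - 52\right)} \left(- \frac{1}{2819}\right) + 34365 \cdot \frac{1}{3740} = - \frac{3}{\frac{2}{405} \left(-13\right) \left(-61\right)} \left(- \frac{1}{2819}\right) + \frac{6873}{748} = - \frac{3}{\frac{1586}{405}} \left(- \frac{1}{2819}\right) + \frac{6873}{748} = \left(-3\right) \frac{405}{1586} \left(- \frac{1}{2819}\right) + \frac{6873}{748} = \left(- \frac{1215}{1586}\right) \left(- \frac{1}{2819}\right) + \frac{6873}{748} = \frac{1215}{4470934} + \frac{6873}{748} = \frac{15364819101}{1672129316}$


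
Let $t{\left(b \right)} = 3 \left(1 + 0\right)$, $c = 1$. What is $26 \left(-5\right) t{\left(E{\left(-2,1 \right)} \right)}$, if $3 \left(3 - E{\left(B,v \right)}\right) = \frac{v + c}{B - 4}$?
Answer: $-390$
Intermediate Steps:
$E{\left(B,v \right)} = 3 - \frac{1 + v}{3 \left(-4 + B\right)}$ ($E{\left(B,v \right)} = 3 - \frac{\left(v + 1\right) \frac{1}{B - 4}}{3} = 3 - \frac{\left(1 + v\right) \frac{1}{-4 + B}}{3} = 3 - \frac{\frac{1}{-4 + B} \left(1 + v\right)}{3} = 3 - \frac{1 + v}{3 \left(-4 + B\right)}$)
$t{\left(b \right)} = 3$ ($t{\left(b \right)} = 3 \cdot 1 = 3$)
$26 \left(-5\right) t{\left(E{\left(-2,1 \right)} \right)} = 26 \left(-5\right) 3 = \left(-130\right) 3 = -390$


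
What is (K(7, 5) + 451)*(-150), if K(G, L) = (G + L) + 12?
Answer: -71250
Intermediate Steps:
K(G, L) = 12 + G + L
(K(7, 5) + 451)*(-150) = ((12 + 7 + 5) + 451)*(-150) = (24 + 451)*(-150) = 475*(-150) = -71250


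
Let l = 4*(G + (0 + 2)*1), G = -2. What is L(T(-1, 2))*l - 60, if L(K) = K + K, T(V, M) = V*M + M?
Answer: -60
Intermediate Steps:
T(V, M) = M + M*V (T(V, M) = M*V + M = M + M*V)
L(K) = 2*K
l = 0 (l = 4*(-2 + (0 + 2)*1) = 4*(-2 + 2*1) = 4*(-2 + 2) = 4*0 = 0)
L(T(-1, 2))*l - 60 = (2*(2*(1 - 1)))*0 - 60 = (2*(2*0))*0 - 60 = (2*0)*0 - 60 = 0*0 - 60 = 0 - 60 = -60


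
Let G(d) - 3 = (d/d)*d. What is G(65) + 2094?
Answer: 2162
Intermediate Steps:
G(d) = 3 + d (G(d) = 3 + (d/d)*d = 3 + 1*d = 3 + d)
G(65) + 2094 = (3 + 65) + 2094 = 68 + 2094 = 2162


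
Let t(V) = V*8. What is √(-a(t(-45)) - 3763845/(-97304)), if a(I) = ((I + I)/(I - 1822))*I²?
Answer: 3*I*√13375133751913068770/53079332 ≈ 206.7*I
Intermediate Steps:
t(V) = 8*V
a(I) = 2*I³/(-1822 + I) (a(I) = ((2*I)/(-1822 + I))*I² = (2*I/(-1822 + I))*I² = 2*I³/(-1822 + I))
√(-a(t(-45)) - 3763845/(-97304)) = √(-2*(8*(-45))³/(-1822 + 8*(-45)) - 3763845/(-97304)) = √(-2*(-360)³/(-1822 - 360) - 3763845*(-1/97304)) = √(-2*(-46656000)/(-2182) + 3763845/97304) = √(-2*(-46656000)*(-1)/2182 + 3763845/97304) = √(-1*46656000/1091 + 3763845/97304) = √(-46656000/1091 + 3763845/97304) = √(-4535709069105/106158664) = 3*I*√13375133751913068770/53079332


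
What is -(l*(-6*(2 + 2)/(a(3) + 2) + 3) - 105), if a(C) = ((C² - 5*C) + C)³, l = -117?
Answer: 14208/25 ≈ 568.32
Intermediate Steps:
a(C) = (C² - 4*C)³
-(l*(-6*(2 + 2)/(a(3) + 2) + 3) - 105) = -(-117*(-6*(2 + 2)/(3³*(-4 + 3)³ + 2) + 3) - 105) = -(-117*(-24/(27*(-1)³ + 2) + 3) - 105) = -(-117*(-24/(27*(-1) + 2) + 3) - 105) = -(-117*(-24/(-27 + 2) + 3) - 105) = -(-117*(-24/(-25) + 3) - 105) = -(-117*(-24*(-1)/25 + 3) - 105) = -(-117*(-6*(-4/25) + 3) - 105) = -(-117*(24/25 + 3) - 105) = -(-117*99/25 - 105) = -(-11583/25 - 105) = -1*(-14208/25) = 14208/25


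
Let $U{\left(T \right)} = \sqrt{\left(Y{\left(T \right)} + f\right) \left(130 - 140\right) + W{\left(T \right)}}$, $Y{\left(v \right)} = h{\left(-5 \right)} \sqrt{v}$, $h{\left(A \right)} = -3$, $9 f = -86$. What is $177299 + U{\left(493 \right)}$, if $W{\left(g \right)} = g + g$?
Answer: $177299 + \frac{\sqrt{9734 + 270 \sqrt{493}}}{3} \approx 1.7734 \cdot 10^{5}$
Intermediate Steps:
$f = - \frac{86}{9}$ ($f = \frac{1}{9} \left(-86\right) = - \frac{86}{9} \approx -9.5556$)
$Y{\left(v \right)} = - 3 \sqrt{v}$
$W{\left(g \right)} = 2 g$
$U{\left(T \right)} = \sqrt{\frac{860}{9} + 2 T + 30 \sqrt{T}}$ ($U{\left(T \right)} = \sqrt{\left(- 3 \sqrt{T} - \frac{86}{9}\right) \left(130 - 140\right) + 2 T} = \sqrt{\left(- \frac{86}{9} - 3 \sqrt{T}\right) \left(-10\right) + 2 T} = \sqrt{\left(\frac{860}{9} + 30 \sqrt{T}\right) + 2 T} = \sqrt{\frac{860}{9} + 2 T + 30 \sqrt{T}}$)
$177299 + U{\left(493 \right)} = 177299 + \frac{\sqrt{860 + 18 \cdot 493 + 270 \sqrt{493}}}{3} = 177299 + \frac{\sqrt{860 + 8874 + 270 \sqrt{493}}}{3} = 177299 + \frac{\sqrt{9734 + 270 \sqrt{493}}}{3}$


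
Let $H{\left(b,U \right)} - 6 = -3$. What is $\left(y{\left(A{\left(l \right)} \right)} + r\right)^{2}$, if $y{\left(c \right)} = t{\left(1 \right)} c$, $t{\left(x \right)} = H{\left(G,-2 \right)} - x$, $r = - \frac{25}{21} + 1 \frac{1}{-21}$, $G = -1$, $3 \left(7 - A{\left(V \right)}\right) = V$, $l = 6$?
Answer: $\frac{33856}{441} \approx 76.771$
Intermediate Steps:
$A{\left(V \right)} = 7 - \frac{V}{3}$
$r = - \frac{26}{21}$ ($r = \left(-25\right) \frac{1}{21} + 1 \left(- \frac{1}{21}\right) = - \frac{25}{21} - \frac{1}{21} = - \frac{26}{21} \approx -1.2381$)
$H{\left(b,U \right)} = 3$ ($H{\left(b,U \right)} = 6 - 3 = 3$)
$t{\left(x \right)} = 3 - x$
$y{\left(c \right)} = 2 c$ ($y{\left(c \right)} = \left(3 - 1\right) c = 2 c$)
$\left(y{\left(A{\left(l \right)} \right)} + r\right)^{2} = \left(2 \left(7 - 2\right) - \frac{26}{21}\right)^{2} = \left(2 \cdot 5 - \frac{26}{21}\right)^{2} = \left(10 - \frac{26}{21}\right)^{2} = \left(\frac{184}{21}\right)^{2} = \frac{33856}{441}$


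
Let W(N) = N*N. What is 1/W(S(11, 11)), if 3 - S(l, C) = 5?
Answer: 1/4 ≈ 0.25000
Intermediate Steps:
S(l, C) = -2 (S(l, C) = 3 - 1*5 = 3 - 5 = -2)
W(N) = N**2
1/W(S(11, 11)) = 1/((-2)**2) = 1/4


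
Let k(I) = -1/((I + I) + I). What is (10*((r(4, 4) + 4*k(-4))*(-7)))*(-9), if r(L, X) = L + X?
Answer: 5250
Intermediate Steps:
k(I) = -1/(3*I) (k(I) = -1/(2*I + I) = -1/(3*I))
(10*((r(4, 4) + 4*k(-4))*(-7)))*(-9) = (10*(((4 + 4) + 4*(-1/3/(-4)))*(-7)))*(-9) = (10*((8 + 4*(-1/3*(-1/4)))*(-7)))*(-9) = (10*((8 + 4*(1/12))*(-7)))*(-9) = (10*((8 + 1/3)*(-7)))*(-9) = (10*((25/3)*(-7)))*(-9) = (10*(-175/3))*(-9) = -1750/3*(-9) = 5250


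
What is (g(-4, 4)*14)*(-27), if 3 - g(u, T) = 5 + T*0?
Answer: 756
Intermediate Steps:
g(u, T) = -2 (g(u, T) = 3 - (5 + T*0) = 3 - (5 + 0) = 3 - 1*5 = 3 - 5 = -2)
(g(-4, 4)*14)*(-27) = -2*14*(-27) = -28*(-27) = 756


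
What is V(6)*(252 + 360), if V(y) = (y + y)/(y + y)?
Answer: 612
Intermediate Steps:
V(y) = 1 (V(y) = (2*y)/((2*y)) = (2*y)*(1/(2*y)) = 1)
V(6)*(252 + 360) = 1*(252 + 360) = 1*612 = 612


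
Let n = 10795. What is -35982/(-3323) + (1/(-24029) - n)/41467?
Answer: 34990881033138/3311072234389 ≈ 10.568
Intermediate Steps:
-35982/(-3323) + (1/(-24029) - n)/41467 = -35982/(-3323) + (1/(-24029) - 1*10795)/41467 = -35982*(-1/3323) + (-1/24029 - 10795)*(1/41467) = 35982/3323 - 259393056/24029*1/41467 = 35982/3323 - 259393056/996410543 = 34990881033138/3311072234389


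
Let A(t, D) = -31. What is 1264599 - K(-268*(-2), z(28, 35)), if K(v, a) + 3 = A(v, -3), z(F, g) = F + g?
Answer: 1264633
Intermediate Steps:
K(v, a) = -34 (K(v, a) = -3 - 31 = -34)
1264599 - K(-268*(-2), z(28, 35)) = 1264599 - 1*(-34) = 1264599 + 34 = 1264633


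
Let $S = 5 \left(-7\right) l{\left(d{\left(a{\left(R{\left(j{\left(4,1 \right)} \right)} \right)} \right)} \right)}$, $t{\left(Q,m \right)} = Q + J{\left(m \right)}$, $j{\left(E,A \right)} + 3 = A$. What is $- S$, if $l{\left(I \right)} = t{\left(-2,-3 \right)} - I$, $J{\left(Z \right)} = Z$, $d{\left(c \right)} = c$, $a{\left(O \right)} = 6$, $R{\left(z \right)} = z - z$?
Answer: $-385$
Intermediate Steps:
$j{\left(E,A \right)} = -3 + A$
$R{\left(z \right)} = 0$
$t{\left(Q,m \right)} = Q + m$
$l{\left(I \right)} = -5 - I$ ($l{\left(I \right)} = \left(-2 - 3\right) - I = -5 - I$)
$S = 385$ ($S = 5 \left(-7\right) \left(-5 - 6\right) = - 35 \left(-5 - 6\right) = \left(-35\right) \left(-11\right) = 385$)
$- S = \left(-1\right) 385 = -385$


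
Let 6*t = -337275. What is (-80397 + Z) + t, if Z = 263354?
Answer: 253489/2 ≈ 1.2674e+5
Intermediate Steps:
t = -112425/2 (t = (⅙)*(-337275) = -112425/2 ≈ -56213.)
(-80397 + Z) + t = (-80397 + 263354) - 112425/2 = 182957 - 112425/2 = 253489/2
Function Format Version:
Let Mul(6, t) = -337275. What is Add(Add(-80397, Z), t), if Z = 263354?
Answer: Rational(253489, 2) ≈ 1.2674e+5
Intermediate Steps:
t = Rational(-112425, 2) (t = Mul(Rational(1, 6), -337275) = Rational(-112425, 2) ≈ -56213.)
Add(Add(-80397, Z), t) = Add(Add(-80397, 263354), Rational(-112425, 2)) = Add(182957, Rational(-112425, 2)) = Rational(253489, 2)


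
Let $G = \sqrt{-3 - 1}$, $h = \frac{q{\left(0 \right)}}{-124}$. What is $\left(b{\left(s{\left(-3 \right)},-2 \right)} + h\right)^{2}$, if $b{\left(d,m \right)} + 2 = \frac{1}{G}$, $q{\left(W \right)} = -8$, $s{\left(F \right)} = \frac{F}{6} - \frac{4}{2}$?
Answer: $\frac{13439}{3844} + \frac{60 i}{31} \approx 3.4961 + 1.9355 i$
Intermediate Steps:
$s{\left(F \right)} = -2 + \frac{F}{6}$ ($s{\left(F \right)} = F \frac{1}{6} - 2 = \frac{F}{6} - 2 = -2 + \frac{F}{6}$)
$h = \frac{2}{31}$ ($h = - \frac{8}{-124} = \left(-8\right) \left(- \frac{1}{124}\right) = \frac{2}{31} \approx 0.064516$)
$G = 2 i$ ($G = \sqrt{-4} = 2 i \approx 2.0 i$)
$b{\left(d,m \right)} = -2 - \frac{i}{2}$ ($b{\left(d,m \right)} = -2 + \frac{1}{2 i} = -2 - \frac{i}{2}$)
$\left(b{\left(s{\left(-3 \right)},-2 \right)} + h\right)^{2} = \left(\left(-2 - \frac{i}{2}\right) + \frac{2}{31}\right)^{2} = \left(- \frac{60}{31} - \frac{i}{2}\right)^{2}$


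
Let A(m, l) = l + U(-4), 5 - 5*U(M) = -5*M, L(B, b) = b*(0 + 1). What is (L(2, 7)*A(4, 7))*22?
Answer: 616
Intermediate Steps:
L(B, b) = b (L(B, b) = b*1 = b)
U(M) = 1 + M (U(M) = 1 - (-1)*M = 1 + M)
A(m, l) = -3 + l (A(m, l) = l + (1 - 4) = l - 3 = -3 + l)
(L(2, 7)*A(4, 7))*22 = (7*(-3 + 7))*22 = (7*4)*22 = 28*22 = 616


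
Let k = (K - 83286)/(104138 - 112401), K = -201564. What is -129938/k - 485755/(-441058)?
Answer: -236707884524251/62817685650 ≈ -3768.2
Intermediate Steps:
k = 284850/8263 (k = (-201564 - 83286)/(104138 - 112401) = -284850/(-8263) = -284850*(-1/8263) = 284850/8263 ≈ 34.473)
-129938/k - 485755/(-441058) = -129938/284850/8263 - 485755/(-441058) = -129938*8263/284850 - 485755*(-1/441058) = -536838847/142425 + 485755/441058 = -236707884524251/62817685650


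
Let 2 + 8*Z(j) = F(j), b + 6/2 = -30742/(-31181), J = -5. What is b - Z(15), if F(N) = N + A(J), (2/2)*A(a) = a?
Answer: -93982/31181 ≈ -3.0141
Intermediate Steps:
A(a) = a
F(N) = -5 + N (F(N) = N - 5 = -5 + N)
b = -62801/31181 (b = -3 - 30742/(-31181) = -3 - 30742*(-1/31181) = -3 + 30742/31181 = -62801/31181 ≈ -2.0141)
Z(j) = -7/8 + j/8 (Z(j) = -¼ + (-5 + j)/8 = -¼ + (-5/8 + j/8) = -7/8 + j/8)
b - Z(15) = -62801/31181 - (-7/8 + (⅛)*15) = -62801/31181 - (-7/8 + 15/8) = -62801/31181 - 1*1 = -62801/31181 - 1 = -93982/31181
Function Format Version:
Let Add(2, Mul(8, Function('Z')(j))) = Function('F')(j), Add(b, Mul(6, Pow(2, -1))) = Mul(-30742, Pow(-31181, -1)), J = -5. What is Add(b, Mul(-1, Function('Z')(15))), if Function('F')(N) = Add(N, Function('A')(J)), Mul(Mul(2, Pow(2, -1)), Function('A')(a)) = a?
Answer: Rational(-93982, 31181) ≈ -3.0141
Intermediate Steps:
Function('A')(a) = a
Function('F')(N) = Add(-5, N) (Function('F')(N) = Add(N, -5) = Add(-5, N))
b = Rational(-62801, 31181) (b = Add(-3, Mul(-30742, Pow(-31181, -1))) = Add(-3, Mul(-30742, Rational(-1, 31181))) = Add(-3, Rational(30742, 31181)) = Rational(-62801, 31181) ≈ -2.0141)
Function('Z')(j) = Add(Rational(-7, 8), Mul(Rational(1, 8), j)) (Function('Z')(j) = Add(Rational(-1, 4), Mul(Rational(1, 8), Add(-5, j))) = Add(Rational(-1, 4), Add(Rational(-5, 8), Mul(Rational(1, 8), j))) = Add(Rational(-7, 8), Mul(Rational(1, 8), j)))
Add(b, Mul(-1, Function('Z')(15))) = Add(Rational(-62801, 31181), Mul(-1, Add(Rational(-7, 8), Mul(Rational(1, 8), 15)))) = Add(Rational(-62801, 31181), Mul(-1, Add(Rational(-7, 8), Rational(15, 8)))) = Add(Rational(-62801, 31181), Mul(-1, 1)) = Add(Rational(-62801, 31181), -1) = Rational(-93982, 31181)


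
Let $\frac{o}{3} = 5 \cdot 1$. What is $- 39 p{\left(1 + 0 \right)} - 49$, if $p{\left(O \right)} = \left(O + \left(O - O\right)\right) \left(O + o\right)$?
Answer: $-673$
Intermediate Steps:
$o = 15$ ($o = 3 \cdot 5 \cdot 1 = 3 \cdot 5 = 15$)
$p{\left(O \right)} = O \left(15 + O\right)$ ($p{\left(O \right)} = \left(O + \left(O - O\right)\right) \left(O + 15\right) = \left(O + 0\right) \left(15 + O\right) = O \left(15 + O\right)$)
$- 39 p{\left(1 + 0 \right)} - 49 = - 39 \left(1 + 0\right) \left(15 + \left(1 + 0\right)\right) - 49 = - 39 \cdot 1 \left(15 + 1\right) - 49 = - 39 \cdot 1 \cdot 16 - 49 = \left(-39\right) 16 - 49 = -624 - 49 = -673$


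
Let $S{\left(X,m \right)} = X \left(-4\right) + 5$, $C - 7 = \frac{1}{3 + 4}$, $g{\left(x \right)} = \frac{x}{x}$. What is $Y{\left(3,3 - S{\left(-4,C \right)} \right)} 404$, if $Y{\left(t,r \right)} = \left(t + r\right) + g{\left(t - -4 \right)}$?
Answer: $-5656$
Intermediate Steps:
$g{\left(x \right)} = 1$
$C = \frac{50}{7}$ ($C = 7 + \frac{1}{3 + 4} = 7 + \frac{1}{7} = \frac{50}{7} \approx 7.1429$)
$S{\left(X,m \right)} = 5 - 4 X$ ($S{\left(X,m \right)} = - 4 X + 5 = 5 - 4 X$)
$Y{\left(t,r \right)} = 1 + r + t$ ($Y{\left(t,r \right)} = \left(t + r\right) + 1 = \left(r + t\right) + 1 = 1 + r + t$)
$Y{\left(3,3 - S{\left(-4,C \right)} \right)} 404 = \left(1 + \left(3 - \left(5 - -16\right)\right) + 3\right) 404 = \left(1 + \left(3 - \left(5 + 16\right)\right) + 3\right) 404 = \left(1 + \left(3 - 21\right) + 3\right) 404 = \left(1 - 18 + 3\right) 404 = \left(-14\right) 404 = -5656$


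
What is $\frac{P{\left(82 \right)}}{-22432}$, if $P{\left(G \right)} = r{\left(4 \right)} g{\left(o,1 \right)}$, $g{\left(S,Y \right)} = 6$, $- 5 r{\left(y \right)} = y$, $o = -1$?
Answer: $\frac{3}{14020} \approx 0.00021398$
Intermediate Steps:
$r{\left(y \right)} = - \frac{y}{5}$
$P{\left(G \right)} = - \frac{24}{5}$ ($P{\left(G \right)} = \left(- \frac{1}{5}\right) 4 \cdot 6 = \left(- \frac{4}{5}\right) 6 = - \frac{24}{5}$)
$\frac{P{\left(82 \right)}}{-22432} = - \frac{24}{5 \left(-22432\right)} = \left(- \frac{24}{5}\right) \left(- \frac{1}{22432}\right) = \frac{3}{14020}$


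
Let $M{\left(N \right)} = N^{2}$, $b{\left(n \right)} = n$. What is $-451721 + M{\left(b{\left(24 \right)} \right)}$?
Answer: $-451145$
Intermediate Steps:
$-451721 + M{\left(b{\left(24 \right)} \right)} = -451721 + 24^{2} = -451721 + 576 = -451145$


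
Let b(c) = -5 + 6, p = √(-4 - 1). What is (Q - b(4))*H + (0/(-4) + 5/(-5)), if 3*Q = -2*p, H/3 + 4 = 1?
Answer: 8 + 6*I*√5 ≈ 8.0 + 13.416*I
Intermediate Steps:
H = -9 (H = -12 + 3*1 = -12 + 3 = -9)
p = I*√5 (p = √(-5) = I*√5 ≈ 2.2361*I)
b(c) = 1
Q = -2*I*√5/3 (Q = (-2*I*√5)/3 = -2*I*√5/3 ≈ -1.4907*I)
(Q - b(4))*H + (0/(-4) + 5/(-5)) = (-2*I*√5/3 - 1*1)*(-9) + (0/(-4) + 5/(-5)) = (-2*I*√5/3 - 1)*(-9) + (0*(-¼) + 5*(-⅕)) = (-1 - 2*I*√5/3)*(-9) + (0 - 1) = (9 + 6*I*√5) - 1 = 8 + 6*I*√5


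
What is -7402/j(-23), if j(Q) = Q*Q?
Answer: -7402/529 ≈ -13.992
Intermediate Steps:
j(Q) = Q²
-7402/j(-23) = -7402/((-23)²) = -7402/529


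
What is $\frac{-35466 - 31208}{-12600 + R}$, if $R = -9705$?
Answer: $\frac{66674}{22305} \approx 2.9892$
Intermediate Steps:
$\frac{-35466 - 31208}{-12600 + R} = \frac{-35466 - 31208}{-12600 - 9705} = - \frac{66674}{-22305} = \left(-66674\right) \left(- \frac{1}{22305}\right) = \frac{66674}{22305}$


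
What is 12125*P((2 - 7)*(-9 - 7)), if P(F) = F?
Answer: 970000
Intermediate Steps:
12125*P((2 - 7)*(-9 - 7)) = 12125*((2 - 7)*(-9 - 7)) = 12125*(-5*(-16)) = 12125*80 = 970000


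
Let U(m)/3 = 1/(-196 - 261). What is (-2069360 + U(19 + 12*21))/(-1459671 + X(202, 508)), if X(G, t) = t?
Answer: 945697523/666837491 ≈ 1.4182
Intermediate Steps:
U(m) = -3/457 (U(m) = 3/(-196 - 261) = 3/(-457) = 3*(-1/457) = -3/457)
(-2069360 + U(19 + 12*21))/(-1459671 + X(202, 508)) = (-2069360 - 3/457)/(-1459671 + 508) = -945697523/457/(-1459163) = -945697523/457*(-1/1459163) = 945697523/666837491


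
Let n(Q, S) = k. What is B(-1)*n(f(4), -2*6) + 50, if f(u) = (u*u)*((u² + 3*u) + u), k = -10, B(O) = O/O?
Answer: 40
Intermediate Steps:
B(O) = 1
f(u) = u²*(u² + 4*u)
n(Q, S) = -10
B(-1)*n(f(4), -2*6) + 50 = 1*(-10) + 50 = -10 + 50 = 40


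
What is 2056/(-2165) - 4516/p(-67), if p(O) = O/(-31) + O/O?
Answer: -151646414/106085 ≈ -1429.5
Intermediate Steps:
p(O) = 1 - O/31 (p(O) = O*(-1/31) + 1 = -O/31 + 1 = 1 - O/31)
2056/(-2165) - 4516/p(-67) = 2056/(-2165) - 4516/(1 - 1/31*(-67)) = 2056*(-1/2165) - 4516/(1 + 67/31) = -2056/2165 - 4516/98/31 = -2056/2165 - 4516*31/98 = -2056/2165 - 69998/49 = -151646414/106085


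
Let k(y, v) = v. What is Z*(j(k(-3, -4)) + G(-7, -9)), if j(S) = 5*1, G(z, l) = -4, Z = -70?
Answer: -70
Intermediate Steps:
j(S) = 5
Z*(j(k(-3, -4)) + G(-7, -9)) = -70*(5 - 4) = -70*1 = -70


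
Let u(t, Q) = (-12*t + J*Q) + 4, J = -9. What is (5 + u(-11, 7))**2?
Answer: 6084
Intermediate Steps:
u(t, Q) = 4 - 12*t - 9*Q (u(t, Q) = (-12*t - 9*Q) + 4 = 4 - 12*t - 9*Q)
(5 + u(-11, 7))**2 = (5 + (4 - 12*(-11) - 9*7))**2 = (5 + (4 + 132 - 63))**2 = (5 + 73)**2 = 78**2 = 6084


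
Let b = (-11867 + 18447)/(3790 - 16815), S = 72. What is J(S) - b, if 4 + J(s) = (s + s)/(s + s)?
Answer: -6499/2605 ≈ -2.4948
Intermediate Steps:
b = -1316/2605 (b = 6580/(-13025) = 6580*(-1/13025) = -1316/2605 ≈ -0.50518)
J(s) = -3 (J(s) = -4 + (s + s)/(s + s) = -4 + (2*s)/((2*s)) = -4 + (2*s)*(1/(2*s)) = -4 + 1 = -3)
J(S) - b = -3 - 1*(-1316/2605) = -3 + 1316/2605 = -6499/2605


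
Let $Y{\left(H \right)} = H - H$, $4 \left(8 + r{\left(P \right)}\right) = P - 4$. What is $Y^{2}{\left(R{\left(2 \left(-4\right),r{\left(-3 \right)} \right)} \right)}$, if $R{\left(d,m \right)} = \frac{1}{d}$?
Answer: $0$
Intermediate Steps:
$r{\left(P \right)} = -9 + \frac{P}{4}$ ($r{\left(P \right)} = -8 + \frac{P - 4}{4} = -8 + \frac{-4 + P}{4} = -8 + \left(-1 + \frac{P}{4}\right) = -9 + \frac{P}{4}$)
$Y{\left(H \right)} = 0$
$Y^{2}{\left(R{\left(2 \left(-4\right),r{\left(-3 \right)} \right)} \right)} = 0^{2} = 0$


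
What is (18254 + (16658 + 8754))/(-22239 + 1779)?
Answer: -21833/10230 ≈ -2.1342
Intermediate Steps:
(18254 + (16658 + 8754))/(-22239 + 1779) = (18254 + 25412)/(-20460) = 43666*(-1/20460) = -21833/10230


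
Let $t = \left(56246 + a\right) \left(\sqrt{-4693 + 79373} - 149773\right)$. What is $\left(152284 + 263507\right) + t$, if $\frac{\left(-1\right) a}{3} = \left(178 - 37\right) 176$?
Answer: $2726583937 - 36404 \sqrt{18670} \approx 2.7216 \cdot 10^{9}$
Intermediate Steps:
$a = -74448$ ($a = - 3 \left(178 - 37\right) 176 = - 3 \cdot 141 \cdot 176 = \left(-3\right) 24816 = -74448$)
$t = 2726168146 - 36404 \sqrt{18670}$ ($t = \left(56246 - 74448\right) \left(\sqrt{-4693 + 79373} - 149773\right) = - 18202 \left(\sqrt{74680} - 149773\right) = - 18202 \left(2 \sqrt{18670} - 149773\right) = - 18202 \left(-149773 + 2 \sqrt{18670}\right) = 2726168146 - 36404 \sqrt{18670} \approx 2.7212 \cdot 10^{9}$)
$\left(152284 + 263507\right) + t = \left(152284 + 263507\right) + \left(2726168146 - 36404 \sqrt{18670}\right) = 415791 + \left(2726168146 - 36404 \sqrt{18670}\right) = 2726583937 - 36404 \sqrt{18670}$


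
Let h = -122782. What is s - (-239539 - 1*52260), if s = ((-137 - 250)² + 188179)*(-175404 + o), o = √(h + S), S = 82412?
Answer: -59277139193 + 337948*I*√40370 ≈ -5.9277e+10 + 6.7901e+7*I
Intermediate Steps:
o = I*√40370 (o = √(-122782 + 82412) = √(-40370) = I*√40370 ≈ 200.92*I)
s = -59277430992 + 337948*I*√40370 (s = ((-137 - 250)² + 188179)*(-175404 + I*√40370) = ((-387)² + 188179)*(-175404 + I*√40370) = (149769 + 188179)*(-175404 + I*√40370) = 337948*(-175404 + I*√40370) = -59277430992 + 337948*I*√40370 ≈ -5.9277e+10 + 6.7901e+7*I)
s - (-239539 - 1*52260) = (-59277430992 + 337948*I*√40370) - (-239539 - 1*52260) = (-59277430992 + 337948*I*√40370) - (-239539 - 52260) = (-59277430992 + 337948*I*√40370) - 1*(-291799) = (-59277430992 + 337948*I*√40370) + 291799 = -59277139193 + 337948*I*√40370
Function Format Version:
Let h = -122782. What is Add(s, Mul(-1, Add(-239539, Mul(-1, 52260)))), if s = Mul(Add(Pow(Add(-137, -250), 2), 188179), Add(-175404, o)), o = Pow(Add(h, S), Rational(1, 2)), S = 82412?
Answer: Add(-59277139193, Mul(337948, I, Pow(40370, Rational(1, 2)))) ≈ Add(-5.9277e+10, Mul(6.7901e+7, I))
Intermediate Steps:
o = Mul(I, Pow(40370, Rational(1, 2))) (o = Pow(Add(-122782, 82412), Rational(1, 2)) = Pow(-40370, Rational(1, 2)) = Mul(I, Pow(40370, Rational(1, 2))) ≈ Mul(200.92, I))
s = Add(-59277430992, Mul(337948, I, Pow(40370, Rational(1, 2)))) (s = Mul(Add(Pow(Add(-137, -250), 2), 188179), Add(-175404, Mul(I, Pow(40370, Rational(1, 2))))) = Mul(Add(Pow(-387, 2), 188179), Add(-175404, Mul(I, Pow(40370, Rational(1, 2))))) = Mul(Add(149769, 188179), Add(-175404, Mul(I, Pow(40370, Rational(1, 2))))) = Mul(337948, Add(-175404, Mul(I, Pow(40370, Rational(1, 2))))) = Add(-59277430992, Mul(337948, I, Pow(40370, Rational(1, 2)))) ≈ Add(-5.9277e+10, Mul(6.7901e+7, I)))
Add(s, Mul(-1, Add(-239539, Mul(-1, 52260)))) = Add(Add(-59277430992, Mul(337948, I, Pow(40370, Rational(1, 2)))), Mul(-1, Add(-239539, Mul(-1, 52260)))) = Add(Add(-59277430992, Mul(337948, I, Pow(40370, Rational(1, 2)))), Mul(-1, Add(-239539, -52260))) = Add(Add(-59277430992, Mul(337948, I, Pow(40370, Rational(1, 2)))), Mul(-1, -291799)) = Add(Add(-59277430992, Mul(337948, I, Pow(40370, Rational(1, 2)))), 291799) = Add(-59277139193, Mul(337948, I, Pow(40370, Rational(1, 2))))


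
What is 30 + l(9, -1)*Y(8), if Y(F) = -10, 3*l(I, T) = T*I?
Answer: 60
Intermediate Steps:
l(I, T) = I*T/3 (l(I, T) = (T*I)/3 = (I*T)/3 = I*T/3)
30 + l(9, -1)*Y(8) = 30 + ((1/3)*9*(-1))*(-10) = 30 - 3*(-10) = 30 + 30 = 60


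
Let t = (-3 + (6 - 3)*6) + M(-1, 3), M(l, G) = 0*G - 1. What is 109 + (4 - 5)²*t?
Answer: 123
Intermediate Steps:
M(l, G) = -1 (M(l, G) = 0 - 1 = -1)
t = 14 (t = (-3 + (6 - 3)*6) - 1 = (-3 + 3*6) - 1 = (-3 + 18) - 1 = 15 - 1 = 14)
109 + (4 - 5)²*t = 109 + (4 - 5)²*14 = 109 + (-1)²*14 = 109 + 1*14 = 109 + 14 = 123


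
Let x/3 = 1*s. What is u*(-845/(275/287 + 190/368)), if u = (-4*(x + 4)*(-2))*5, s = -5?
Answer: 3926802880/15573 ≈ 2.5215e+5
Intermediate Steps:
x = -15 (x = 3*(1*(-5)) = 3*(-5) = -15)
u = -440 (u = (-4*(-15 + 4)*(-2))*5 = (-4*(-11)*(-2))*5 = (44*(-2))*5 = -88*5 = -440)
u*(-845/(275/287 + 190/368)) = -(-371800)/(275/287 + 190/368) = -(-371800)/(275*(1/287) + 190*(1/368)) = -(-371800)/(275/287 + 95/184) = -(-371800)/77865/52808 = -(-371800)*52808/77865 = -440*(-8924552/15573) = 3926802880/15573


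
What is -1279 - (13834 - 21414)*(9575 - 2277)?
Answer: 55317561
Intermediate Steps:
-1279 - (13834 - 21414)*(9575 - 2277) = -1279 - (-7580)*7298 = -1279 - 1*(-55318840) = -1279 + 55318840 = 55317561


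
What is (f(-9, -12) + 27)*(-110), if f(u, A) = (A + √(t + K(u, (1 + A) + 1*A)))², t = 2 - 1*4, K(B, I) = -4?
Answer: -18150 + 2640*I*√6 ≈ -18150.0 + 6466.7*I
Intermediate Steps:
t = -2 (t = 2 - 4 = -2)
f(u, A) = (A + I*√6)² (f(u, A) = (A + √(-2 - 4))² = (A + √(-6))² = (A + I*√6)²)
(f(-9, -12) + 27)*(-110) = ((-12 + I*√6)² + 27)*(-110) = (27 + (-12 + I*√6)²)*(-110) = -2970 - 110*(-12 + I*√6)²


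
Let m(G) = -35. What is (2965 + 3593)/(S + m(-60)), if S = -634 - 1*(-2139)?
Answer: 1093/245 ≈ 4.4612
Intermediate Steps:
S = 1505 (S = -634 + 2139 = 1505)
(2965 + 3593)/(S + m(-60)) = (2965 + 3593)/(1505 - 35) = 6558/1470 = 6558*(1/1470) = 1093/245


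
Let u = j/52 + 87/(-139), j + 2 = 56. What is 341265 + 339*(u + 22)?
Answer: 1260790371/3614 ≈ 3.4886e+5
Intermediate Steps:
j = 54 (j = -2 + 56 = 54)
u = 1491/3614 (u = 54/52 + 87/(-139) = 54*(1/52) + 87*(-1/139) = 27/26 - 87/139 = 1491/3614 ≈ 0.41256)
341265 + 339*(u + 22) = 341265 + 339*(1491/3614 + 22) = 341265 + 339*(80999/3614) = 341265 + 27458661/3614 = 1260790371/3614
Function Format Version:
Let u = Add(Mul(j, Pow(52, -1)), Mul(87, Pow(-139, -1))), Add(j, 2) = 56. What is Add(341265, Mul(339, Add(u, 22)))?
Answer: Rational(1260790371, 3614) ≈ 3.4886e+5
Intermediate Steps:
j = 54 (j = Add(-2, 56) = 54)
u = Rational(1491, 3614) (u = Add(Mul(54, Pow(52, -1)), Mul(87, Pow(-139, -1))) = Add(Mul(54, Rational(1, 52)), Mul(87, Rational(-1, 139))) = Add(Rational(27, 26), Rational(-87, 139)) = Rational(1491, 3614) ≈ 0.41256)
Add(341265, Mul(339, Add(u, 22))) = Add(341265, Mul(339, Add(Rational(1491, 3614), 22))) = Add(341265, Mul(339, Rational(80999, 3614))) = Add(341265, Rational(27458661, 3614)) = Rational(1260790371, 3614)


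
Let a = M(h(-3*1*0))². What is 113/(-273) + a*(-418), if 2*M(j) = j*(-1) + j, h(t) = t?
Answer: -113/273 ≈ -0.41392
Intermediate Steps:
M(j) = 0 (M(j) = (j*(-1) + j)/2 = (-j + j)/2 = (½)*0 = 0)
a = 0 (a = 0² = 0)
113/(-273) + a*(-418) = 113/(-273) + 0*(-418) = 113*(-1/273) + 0 = -113/273 + 0 = -113/273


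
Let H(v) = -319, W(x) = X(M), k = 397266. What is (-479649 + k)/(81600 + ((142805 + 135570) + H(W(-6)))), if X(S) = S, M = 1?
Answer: -82383/359656 ≈ -0.22906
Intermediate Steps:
W(x) = 1
(-479649 + k)/(81600 + ((142805 + 135570) + H(W(-6)))) = (-479649 + 397266)/(81600 + ((142805 + 135570) - 319)) = -82383/(81600 + (278375 - 319)) = -82383/(81600 + 278056) = -82383/359656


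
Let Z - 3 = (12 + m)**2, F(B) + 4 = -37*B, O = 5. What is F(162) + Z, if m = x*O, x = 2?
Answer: -5511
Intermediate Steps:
F(B) = -4 - 37*B
m = 10 (m = 2*5 = 10)
Z = 487 (Z = 3 + (12 + 10)**2 = 3 + 22**2 = 3 + 484 = 487)
F(162) + Z = (-4 - 37*162) + 487 = (-4 - 5994) + 487 = -5998 + 487 = -5511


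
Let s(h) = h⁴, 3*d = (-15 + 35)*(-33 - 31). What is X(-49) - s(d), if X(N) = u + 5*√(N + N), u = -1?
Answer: -2684354560081/81 + 35*I*√2 ≈ -3.314e+10 + 49.497*I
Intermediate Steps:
d = -1280/3 (d = ((-15 + 35)*(-33 - 31))/3 = (20*(-64))/3 = (⅓)*(-1280) = -1280/3 ≈ -426.67)
X(N) = -1 + 5*√2*√N (X(N) = -1 + 5*√(N + N) = -1 + 5*√(2*N) = -1 + 5*(√2*√N) = -1 + 5*√2*√N)
X(-49) - s(d) = (-1 + 5*√2*√(-49)) - (-1280/3)⁴ = (-1 + 5*√2*(7*I)) - 1*2684354560000/81 = (-1 + 35*I*√2) - 2684354560000/81 = -2684354560081/81 + 35*I*√2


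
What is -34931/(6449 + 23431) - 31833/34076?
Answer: -535369699/254547720 ≈ -2.1032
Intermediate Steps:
-34931/(6449 + 23431) - 31833/34076 = -34931/29880 - 31833*1/34076 = -34931*1/29880 - 31833/34076 = -34931/29880 - 31833/34076 = -535369699/254547720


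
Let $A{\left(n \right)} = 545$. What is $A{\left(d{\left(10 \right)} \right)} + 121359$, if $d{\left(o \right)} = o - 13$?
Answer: $121904$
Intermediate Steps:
$d{\left(o \right)} = -13 + o$
$A{\left(d{\left(10 \right)} \right)} + 121359 = 545 + 121359 = 121904$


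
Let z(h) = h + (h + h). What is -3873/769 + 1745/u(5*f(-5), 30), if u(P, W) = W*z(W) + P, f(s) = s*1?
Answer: -1803674/411415 ≈ -4.3841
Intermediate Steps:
z(h) = 3*h (z(h) = h + 2*h = 3*h)
f(s) = s
u(P, W) = P + 3*W**2 (u(P, W) = W*(3*W) + P = 3*W**2 + P = P + 3*W**2)
-3873/769 + 1745/u(5*f(-5), 30) = -3873/769 + 1745/(5*(-5) + 3*30**2) = -3873*1/769 + 1745/(-25 + 3*900) = -3873/769 + 1745/(-25 + 2700) = -3873/769 + 1745/2675 = -3873/769 + 1745*(1/2675) = -3873/769 + 349/535 = -1803674/411415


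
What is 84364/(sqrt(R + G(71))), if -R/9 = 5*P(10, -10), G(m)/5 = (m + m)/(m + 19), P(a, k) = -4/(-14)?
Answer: -253092*I*sqrt(2191)/313 ≈ -37849.0*I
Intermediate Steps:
P(a, k) = 2/7 (P(a, k) = -4*(-1/14) = 2/7)
G(m) = 10*m/(19 + m) (G(m) = 5*((m + m)/(m + 19)) = 5*((2*m)/(19 + m)) = 5*(2*m/(19 + m)) = 10*m/(19 + m))
R = -90/7 (R = -45*2/7 = -9*10/7 = -90/7 ≈ -12.857)
84364/(sqrt(R + G(71))) = 84364/(sqrt(-90/7 + 10*71/(19 + 71))) = 84364/(sqrt(-90/7 + 10*71/90)) = 84364/(sqrt(-90/7 + 10*71*(1/90))) = 84364/(sqrt(-90/7 + 71/9)) = 84364/(sqrt(-313/63)) = 84364/((I*sqrt(2191)/21)) = 84364*(-3*I*sqrt(2191)/313) = -253092*I*sqrt(2191)/313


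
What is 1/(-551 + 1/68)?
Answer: -68/37467 ≈ -0.0018149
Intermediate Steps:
1/(-551 + 1/68) = 1/(-37467/68) = -68/37467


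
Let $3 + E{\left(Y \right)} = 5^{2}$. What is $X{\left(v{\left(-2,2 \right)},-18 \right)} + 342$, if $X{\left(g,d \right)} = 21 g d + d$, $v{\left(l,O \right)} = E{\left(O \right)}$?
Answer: $-7992$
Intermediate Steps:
$E{\left(Y \right)} = 22$ ($E{\left(Y \right)} = -3 + 5^{2} = -3 + 25 = 22$)
$v{\left(l,O \right)} = 22$
$X{\left(g,d \right)} = d + 21 d g$ ($X{\left(g,d \right)} = 21 d g + d = d + 21 d g$)
$X{\left(v{\left(-2,2 \right)},-18 \right)} + 342 = - 18 \left(1 + 21 \cdot 22\right) + 342 = - 18 \left(1 + 462\right) + 342 = \left(-18\right) 463 + 342 = -8334 + 342 = -7992$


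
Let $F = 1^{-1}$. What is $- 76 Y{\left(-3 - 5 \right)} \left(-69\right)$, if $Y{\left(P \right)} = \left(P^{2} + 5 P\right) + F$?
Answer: $131100$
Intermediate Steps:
$F = 1$
$Y{\left(P \right)} = 1 + P^{2} + 5 P$ ($Y{\left(P \right)} = \left(P^{2} + 5 P\right) + 1 = 1 + P^{2} + 5 P$)
$- 76 Y{\left(-3 - 5 \right)} \left(-69\right) = - 76 \left(1 + \left(-3 - 5\right)^{2} + 5 \left(-3 - 5\right)\right) \left(-69\right) = - 76 \left(1 + \left(-8\right)^{2} + 5 \left(-8\right)\right) \left(-69\right) = - 76 \left(1 + 64 - 40\right) \left(-69\right) = \left(-76\right) 25 \left(-69\right) = \left(-1900\right) \left(-69\right) = 131100$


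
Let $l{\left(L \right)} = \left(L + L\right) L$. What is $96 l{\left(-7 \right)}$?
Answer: $9408$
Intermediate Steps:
$l{\left(L \right)} = 2 L^{2}$ ($l{\left(L \right)} = 2 L L = 2 L^{2}$)
$96 l{\left(-7 \right)} = 96 \cdot 2 \left(-7\right)^{2} = 96 \cdot 2 \cdot 49 = 96 \cdot 98 = 9408$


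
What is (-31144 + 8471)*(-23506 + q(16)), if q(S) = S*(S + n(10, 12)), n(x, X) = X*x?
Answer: 483615090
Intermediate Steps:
q(S) = S*(120 + S) (q(S) = S*(S + 12*10) = S*(S + 120) = S*(120 + S))
(-31144 + 8471)*(-23506 + q(16)) = (-31144 + 8471)*(-23506 + 16*(120 + 16)) = -22673*(-23506 + 16*136) = -22673*(-23506 + 2176) = -22673*(-21330) = 483615090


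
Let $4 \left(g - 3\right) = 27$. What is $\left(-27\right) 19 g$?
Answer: $- \frac{20007}{4} \approx -5001.8$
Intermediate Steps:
$g = \frac{39}{4}$ ($g = 3 + \frac{1}{4} \cdot 27 = 3 + \frac{27}{4} = \frac{39}{4} \approx 9.75$)
$\left(-27\right) 19 g = \left(-27\right) 19 \cdot \frac{39}{4} = \left(-513\right) \frac{39}{4} = - \frac{20007}{4}$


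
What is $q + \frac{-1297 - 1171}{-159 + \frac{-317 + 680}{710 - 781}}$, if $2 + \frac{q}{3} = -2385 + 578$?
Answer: $- \frac{15765044}{2913} \approx -5412.0$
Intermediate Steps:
$q = -5427$ ($q = -6 + 3 \left(-2385 + 578\right) = -6 + 3 \left(-1807\right) = -6 - 5421 = -5427$)
$q + \frac{-1297 - 1171}{-159 + \frac{-317 + 680}{710 - 781}} = -5427 + \frac{-1297 - 1171}{-159 + \frac{-317 + 680}{710 - 781}} = -5427 - \frac{2468}{-159 + \frac{363}{-71}} = -5427 - \frac{2468}{-159 + 363 \left(- \frac{1}{71}\right)} = -5427 - \frac{2468}{-159 - \frac{363}{71}} = -5427 - \frac{2468}{- \frac{11652}{71}} = -5427 - - \frac{43807}{2913} = -5427 + \frac{43807}{2913} = - \frac{15765044}{2913}$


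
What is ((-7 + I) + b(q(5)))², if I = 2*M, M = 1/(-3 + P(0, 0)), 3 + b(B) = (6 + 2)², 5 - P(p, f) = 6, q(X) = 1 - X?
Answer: 11449/4 ≈ 2862.3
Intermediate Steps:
P(p, f) = -1 (P(p, f) = 5 - 1*6 = 5 - 6 = -1)
b(B) = 61 (b(B) = -3 + (6 + 2)² = -3 + 8² = -3 + 64 = 61)
M = -¼ (M = 1/(-3 - 1) = 1/(-4) = -¼ ≈ -0.25000)
I = -½ (I = 2*(-¼) = -½ ≈ -0.50000)
((-7 + I) + b(q(5)))² = ((-7 - ½) + 61)² = (-15/2 + 61)² = (107/2)² = 11449/4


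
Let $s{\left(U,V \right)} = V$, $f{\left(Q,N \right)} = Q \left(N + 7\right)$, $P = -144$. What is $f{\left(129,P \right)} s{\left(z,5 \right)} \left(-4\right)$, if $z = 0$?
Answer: $353460$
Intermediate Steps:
$f{\left(Q,N \right)} = Q \left(7 + N\right)$
$f{\left(129,P \right)} s{\left(z,5 \right)} \left(-4\right) = 129 \left(7 - 144\right) 5 \left(-4\right) = 129 \left(-137\right) \left(-20\right) = \left(-17673\right) \left(-20\right) = 353460$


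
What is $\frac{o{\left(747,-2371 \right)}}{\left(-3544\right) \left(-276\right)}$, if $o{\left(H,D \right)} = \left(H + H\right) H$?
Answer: $\frac{186003}{163024} \approx 1.141$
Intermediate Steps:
$o{\left(H,D \right)} = 2 H^{2}$ ($o{\left(H,D \right)} = 2 H H = 2 H^{2}$)
$\frac{o{\left(747,-2371 \right)}}{\left(-3544\right) \left(-276\right)} = \frac{2 \cdot 747^{2}}{\left(-3544\right) \left(-276\right)} = \frac{2 \cdot 558009}{978144} = 1116018 \cdot \frac{1}{978144} = \frac{186003}{163024}$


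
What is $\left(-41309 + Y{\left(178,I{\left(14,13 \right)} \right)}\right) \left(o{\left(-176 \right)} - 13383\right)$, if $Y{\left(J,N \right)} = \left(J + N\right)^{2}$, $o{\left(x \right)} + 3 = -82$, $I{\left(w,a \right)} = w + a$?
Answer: $-9643088$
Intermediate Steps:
$I{\left(w,a \right)} = a + w$
$o{\left(x \right)} = -85$ ($o{\left(x \right)} = -3 - 82 = -85$)
$\left(-41309 + Y{\left(178,I{\left(14,13 \right)} \right)}\right) \left(o{\left(-176 \right)} - 13383\right) = \left(-41309 + \left(178 + \left(13 + 14\right)\right)^{2}\right) \left(-85 - 13383\right) = \left(-41309 + \left(178 + 27\right)^{2}\right) \left(-13468\right) = \left(-41309 + 205^{2}\right) \left(-13468\right) = \left(-41309 + 42025\right) \left(-13468\right) = 716 \left(-13468\right) = -9643088$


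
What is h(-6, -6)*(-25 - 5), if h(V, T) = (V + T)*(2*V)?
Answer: -4320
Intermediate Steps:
h(V, T) = 2*V*(T + V) (h(V, T) = (T + V)*(2*V) = 2*V*(T + V))
h(-6, -6)*(-25 - 5) = (2*(-6)*(-6 - 6))*(-25 - 5) = (2*(-6)*(-12))*(-30) = 144*(-30) = -4320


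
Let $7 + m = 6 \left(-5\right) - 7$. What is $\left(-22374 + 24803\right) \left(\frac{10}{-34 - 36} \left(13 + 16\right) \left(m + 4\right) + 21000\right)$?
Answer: $51411520$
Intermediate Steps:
$m = -44$ ($m = -7 + \left(6 \left(-5\right) - 7\right) = -7 - 37 = -44$)
$\left(-22374 + 24803\right) \left(\frac{10}{-34 - 36} \left(13 + 16\right) \left(m + 4\right) + 21000\right) = \left(-22374 + 24803\right) \left(\frac{10}{-34 - 36} \left(13 + 16\right) \left(-44 + 4\right) + 21000\right) = 2429 \left(\frac{10}{-70} \cdot 29 \left(-40\right) + 21000\right) = 2429 \left(10 \left(- \frac{1}{70}\right) \left(-1160\right) + 21000\right) = 2429 \left(\left(- \frac{1}{7}\right) \left(-1160\right) + 21000\right) = 2429 \left(\frac{1160}{7} + 21000\right) = 2429 \cdot \frac{148160}{7} = 51411520$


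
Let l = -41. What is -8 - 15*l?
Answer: 607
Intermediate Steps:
-8 - 15*l = -8 - 15*(-41) = -8 + 615 = 607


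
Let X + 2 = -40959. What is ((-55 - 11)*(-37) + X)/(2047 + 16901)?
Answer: -38519/18948 ≈ -2.0329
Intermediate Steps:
X = -40961 (X = -2 - 40959 = -40961)
((-55 - 11)*(-37) + X)/(2047 + 16901) = ((-55 - 11)*(-37) - 40961)/(2047 + 16901) = (-66*(-37) - 40961)/18948 = (2442 - 40961)*(1/18948) = -38519*1/18948 = -38519/18948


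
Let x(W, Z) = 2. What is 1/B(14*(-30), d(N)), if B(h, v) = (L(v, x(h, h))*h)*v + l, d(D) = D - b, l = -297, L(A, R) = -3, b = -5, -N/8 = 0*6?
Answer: 1/6003 ≈ 0.00016658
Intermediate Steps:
N = 0 (N = -0*6 = -8*0 = 0)
d(D) = 5 + D (d(D) = D - 1*(-5) = D + 5 = 5 + D)
B(h, v) = -297 - 3*h*v (B(h, v) = (-3*h)*v - 297 = -3*h*v - 297 = -297 - 3*h*v)
1/B(14*(-30), d(N)) = 1/(-297 - 3*14*(-30)*(5 + 0)) = 1/(-297 - 3*(-420)*5) = 1/(-297 + 6300) = 1/6003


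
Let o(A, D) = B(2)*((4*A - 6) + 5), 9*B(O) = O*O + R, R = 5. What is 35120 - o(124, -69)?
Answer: 34625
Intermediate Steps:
B(O) = 5/9 + O²/9 (B(O) = (O*O + 5)/9 = (O² + 5)/9 = (5 + O²)/9 = 5/9 + O²/9)
o(A, D) = -1 + 4*A (o(A, D) = (5/9 + (⅑)*2²)*((4*A - 6) + 5) = (5/9 + (⅑)*4)*((-6 + 4*A) + 5) = (5/9 + 4/9)*(-1 + 4*A) = 1*(-1 + 4*A) = -1 + 4*A)
35120 - o(124, -69) = 35120 - (-1 + 4*124) = 35120 - (-1 + 496) = 35120 - 1*495 = 35120 - 495 = 34625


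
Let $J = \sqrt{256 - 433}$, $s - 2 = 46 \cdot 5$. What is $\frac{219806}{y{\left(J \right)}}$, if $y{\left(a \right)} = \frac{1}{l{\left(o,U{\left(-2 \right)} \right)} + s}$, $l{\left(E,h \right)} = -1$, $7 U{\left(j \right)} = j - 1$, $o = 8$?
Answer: $50775186$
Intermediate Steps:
$U{\left(j \right)} = - \frac{1}{7} + \frac{j}{7}$ ($U{\left(j \right)} = \frac{j - 1}{7} = \frac{-1 + j}{7} = - \frac{1}{7} + \frac{j}{7}$)
$s = 232$ ($s = 2 + 46 \cdot 5 = 2 + 230 = 232$)
$J = i \sqrt{177}$ ($J = \sqrt{-177} = i \sqrt{177} \approx 13.304 i$)
$y{\left(a \right)} = \frac{1}{231}$ ($y{\left(a \right)} = \frac{1}{-1 + 232} = \frac{1}{231}$)
$\frac{219806}{y{\left(J \right)}} = 219806 \frac{1}{\frac{1}{231}} = 219806 \cdot 231 = 50775186$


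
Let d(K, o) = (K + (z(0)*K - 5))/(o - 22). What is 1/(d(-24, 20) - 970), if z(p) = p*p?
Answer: -2/1911 ≈ -0.0010466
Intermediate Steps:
z(p) = p²
d(K, o) = (-5 + K)/(-22 + o) (d(K, o) = (K + (0²*K - 5))/(o - 22) = (K + (0*K - 5))/(-22 + o) = (K + (0 - 5))/(-22 + o) = (K - 5)/(-22 + o) = (-5 + K)/(-22 + o))
1/(d(-24, 20) - 970) = 1/((-5 - 24)/(-22 + 20) - 970) = 1/(-29/(-2) - 970) = 1/(-½*(-29) - 970) = 1/(29/2 - 970) = 1/(-1911/2) = -2/1911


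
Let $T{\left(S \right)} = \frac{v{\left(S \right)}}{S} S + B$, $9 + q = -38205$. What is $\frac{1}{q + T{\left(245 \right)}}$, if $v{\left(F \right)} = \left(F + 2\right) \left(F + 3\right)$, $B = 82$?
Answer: $\frac{1}{23124} \approx 4.3245 \cdot 10^{-5}$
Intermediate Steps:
$q = -38214$ ($q = -9 - 38205 = -38214$)
$v{\left(F \right)} = \left(2 + F\right) \left(3 + F\right)$
$T{\left(S \right)} = 88 + S^{2} + 5 S$ ($T{\left(S \right)} = \frac{6 + S^{2} + 5 S}{S} S + 82 = \left(6 + S^{2} + 5 S\right) + 82 = 88 + S^{2} + 5 S$)
$\frac{1}{q + T{\left(245 \right)}} = \frac{1}{-38214 + \left(88 + 245^{2} + 5 \cdot 245\right)} = \frac{1}{-38214 + \left(88 + 60025 + 1225\right)} = \frac{1}{-38214 + 61338} = \frac{1}{23124}$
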